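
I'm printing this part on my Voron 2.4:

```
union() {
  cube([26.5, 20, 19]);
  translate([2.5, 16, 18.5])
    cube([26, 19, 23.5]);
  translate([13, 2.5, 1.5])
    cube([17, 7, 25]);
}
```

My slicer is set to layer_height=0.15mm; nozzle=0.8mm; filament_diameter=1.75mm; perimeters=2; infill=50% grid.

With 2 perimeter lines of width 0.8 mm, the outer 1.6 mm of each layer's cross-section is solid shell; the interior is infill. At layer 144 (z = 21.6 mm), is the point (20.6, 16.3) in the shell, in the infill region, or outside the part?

shell

At z = 21.6 mm: the cube is absent (z outside [0, 19]); the 26×19 cube at (2.5, 16) contributes its full rectangle; the cube at (13, 2.5) (footprint 17×7) is included at this height; Merging all regions: the 2 present regions are separate (no shared area or edge), so areas and boundary lengths simply add and each stays a separate island — 2 connected regions. Overall, the cross-section has 2 separate islands. The nearest boundary edge runs (28.50, 16.00)→(2.50, 16.00); distance from the point to it = 0.30 mm. (Shell/infill is judged within the island containing the point — the largest one.) The point is inside the cross-section, 0.30 mm from the nearest boundary — within the 1.6 mm shell band (2 × 0.8).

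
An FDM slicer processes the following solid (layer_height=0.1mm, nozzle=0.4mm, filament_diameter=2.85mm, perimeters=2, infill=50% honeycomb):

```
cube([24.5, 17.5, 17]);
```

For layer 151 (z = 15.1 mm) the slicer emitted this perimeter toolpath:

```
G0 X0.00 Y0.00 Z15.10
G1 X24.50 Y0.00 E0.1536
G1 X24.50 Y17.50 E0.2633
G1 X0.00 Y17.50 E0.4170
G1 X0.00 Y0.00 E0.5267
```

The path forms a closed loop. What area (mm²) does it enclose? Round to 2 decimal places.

428.75 mm²

Apply the shoelace formula to the sequence of (X, Y) vertices; enclosed area = 428.75 mm².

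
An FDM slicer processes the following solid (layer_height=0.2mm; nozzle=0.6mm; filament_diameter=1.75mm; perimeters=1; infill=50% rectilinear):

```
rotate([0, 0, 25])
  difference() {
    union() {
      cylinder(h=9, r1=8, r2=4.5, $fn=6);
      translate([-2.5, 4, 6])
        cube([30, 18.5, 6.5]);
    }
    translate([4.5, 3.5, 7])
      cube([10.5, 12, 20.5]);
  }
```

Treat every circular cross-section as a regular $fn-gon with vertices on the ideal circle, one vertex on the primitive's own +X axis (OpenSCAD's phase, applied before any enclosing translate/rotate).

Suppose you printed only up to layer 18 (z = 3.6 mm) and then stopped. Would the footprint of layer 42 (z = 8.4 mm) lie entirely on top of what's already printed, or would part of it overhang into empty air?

part overhangs

Compare the two slices. At z = 3.6: the cone contributes a regular 6-gon of circumradius 6.600 (interpolated between r1=8 and r2=4.5 at t=0.400) (area = (6/2)·6.600²·sin(360°/6) = 113.17 mm²); the cube at (-2.5, 4) is absent (z outside [6, 12.5]); Merging all regions: only the cone is present, so the union is just that shape — area = 113.17 mm²; the cube at (4.5, 3.5) is absent (z outside [7, 27.5]); Taking the first minus the rest: none of the subtracted shapes is present at this height, so that combined region is unchanged — area = 113.17 mm²; (rotated 25° about Z; rotation is an isometry so areas/perimeters/island counts are preserved). At z = 8.4: the cone contributes a regular 6-gon of circumradius 4.733 (interpolated between r1=8 and r2=4.5 at t=0.933) (area = (6/2)·4.733²·sin(360°/6) = 58.21 mm²); the 30×18.5 cube at (-2.5, 4) contributes its full rectangle (area 555.00 mm²); Taking the union: the regions partially overlap — summed areas 613.21 mm² minus the doubly-counted overlap 0.48 mm² gives 612.73 mm² — area = 612.73 mm²; the cube at (4.5, 3.5) (footprint 10.5×12) is included at this height (area 126.00 mm²); After the difference (first − rest): starting from the result so far (612.73 mm²), the 10.5×12 cube at (4.5, 3.5) partially overlaps it — only the 120.75 mm² overlap (of its 126.00 mm²) is removed, clipping the outline — area = 491.98 mm²; (whole slice rotated 25° about Z — lengths, areas and connectivity unchanged). Checking containment: at z = 8.4 the cross-section extends beyond the z = 3.6 cross-section by about 423.45 mm².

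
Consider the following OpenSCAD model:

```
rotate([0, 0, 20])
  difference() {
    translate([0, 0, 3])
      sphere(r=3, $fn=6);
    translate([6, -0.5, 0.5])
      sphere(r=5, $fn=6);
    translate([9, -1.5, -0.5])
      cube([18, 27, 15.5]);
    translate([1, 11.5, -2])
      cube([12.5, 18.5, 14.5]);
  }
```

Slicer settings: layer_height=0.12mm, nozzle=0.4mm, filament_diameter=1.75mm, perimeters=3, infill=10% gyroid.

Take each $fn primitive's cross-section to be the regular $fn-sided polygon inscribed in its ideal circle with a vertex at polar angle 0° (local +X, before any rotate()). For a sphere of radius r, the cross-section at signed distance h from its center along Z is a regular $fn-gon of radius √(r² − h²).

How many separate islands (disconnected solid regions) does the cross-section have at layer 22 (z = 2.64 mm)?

At z = 2.64 mm: the r=3 sphere slices to a regular 6-gon of circumradius 2.978 (√(r²−h²) with h=0.36 from center); the r=5 sphere at (6, -0.5) slices to a regular 6-gon of circumradius 4.519 (√(r²−h²) with h=2.14 from center); the cube at (9, -1.5) is present — its section is the full 18×27 rectangle; the 12.5×18.5 cube at (1, 11.5) contributes its full rectangle; Taking the first minus the rest: starting from the r=3 sphere, the r=5 sphere at (6, -0.5) partially overlaps it — only the 1.87 mm² overlap (of its 53.05 mm²) is removed, clipping the outline; the 18×27 cube at (9, -1.5) misses the remaining region (no effect); the 12.5×18.5 cube at (1, 11.5) misses the remaining region (no effect) — 1 connected region; (whole slice rotated 20° about Z — lengths, areas and connectivity unchanged). Overall, the cross-section is a single solid region. Island count = 1.

1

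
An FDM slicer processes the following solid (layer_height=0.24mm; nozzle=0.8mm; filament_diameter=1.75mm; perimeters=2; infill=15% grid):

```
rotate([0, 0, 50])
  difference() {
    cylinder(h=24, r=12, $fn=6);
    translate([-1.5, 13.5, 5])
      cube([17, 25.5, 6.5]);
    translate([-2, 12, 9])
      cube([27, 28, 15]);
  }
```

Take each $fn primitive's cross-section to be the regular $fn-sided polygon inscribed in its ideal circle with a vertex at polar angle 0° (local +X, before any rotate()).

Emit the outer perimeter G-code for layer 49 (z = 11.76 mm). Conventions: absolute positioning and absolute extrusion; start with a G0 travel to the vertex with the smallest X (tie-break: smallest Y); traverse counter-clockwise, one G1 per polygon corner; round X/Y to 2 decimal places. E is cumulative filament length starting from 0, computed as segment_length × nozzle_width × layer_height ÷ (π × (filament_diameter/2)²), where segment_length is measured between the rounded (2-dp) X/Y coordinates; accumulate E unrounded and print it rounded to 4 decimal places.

G0 X-11.82 Y2.08 Z11.76
G1 X-7.71 Y-9.19 E0.9576
G1 X4.10 Y-11.28 E1.9149
G1 X11.82 Y-2.08 E2.8736
G1 X7.71 Y9.19 E3.8312
G1 X-4.10 Y11.28 E4.7886
G1 X-11.82 Y2.08 E5.7473

At z = 11.76 mm: the r=12 cylinder gives a regular 6-gon of circumradius 12 (constant along its height); the cube at (-1.5, 13.5) is not intersected at this z (z outside [5, 11.5]); the cube at (-2, 12) (footprint 27×28) is included at this height; Subtracting the remaining from the first: starting from the r=12 cylinder, the 27×28 cube at (-2, 12) misses the remaining region (no effect) — 1 connected region; (rotated 50° about Z; rotation is an isometry so areas/perimeters/island counts are preserved). The outline is a single polygon with 6 vertices. Extrusion per mm of travel: 0.8 × 0.24 / (π × 0.875²) = 0.079824. Accumulating E over each segment gives final E = 5.7473.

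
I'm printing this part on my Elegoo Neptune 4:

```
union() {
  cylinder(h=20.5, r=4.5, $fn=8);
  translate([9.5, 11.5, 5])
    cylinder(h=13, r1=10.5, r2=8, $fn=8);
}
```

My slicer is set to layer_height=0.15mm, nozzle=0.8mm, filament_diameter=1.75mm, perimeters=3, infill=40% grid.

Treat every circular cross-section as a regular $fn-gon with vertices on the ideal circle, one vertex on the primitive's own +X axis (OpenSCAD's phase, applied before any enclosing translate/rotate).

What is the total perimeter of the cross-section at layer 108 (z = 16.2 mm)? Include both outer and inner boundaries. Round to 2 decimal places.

78.66 mm

At z = 16.2 mm: the r=4.5 cylinder contributes a regular 8-gon of circumradius 4.5 (perimeter = 2·8·4.500·sin(180°/8) = 27.55 mm); the cone at (9.5, 11.5) contributes a regular 8-gon of circumradius 8.346 (interpolated between r1=10.5 and r2=8 at t=0.862) (perimeter = 2·8·8.346·sin(180°/8) = 51.10 mm); Combining (union): the 2 present regions are separate (no shared area or edge), so areas and boundary lengths simply add and each stays a separate island — boundary = 78.66 mm. Overall, the cross-section has 2 separate islands. Total boundary length (outer) = 78.66 mm.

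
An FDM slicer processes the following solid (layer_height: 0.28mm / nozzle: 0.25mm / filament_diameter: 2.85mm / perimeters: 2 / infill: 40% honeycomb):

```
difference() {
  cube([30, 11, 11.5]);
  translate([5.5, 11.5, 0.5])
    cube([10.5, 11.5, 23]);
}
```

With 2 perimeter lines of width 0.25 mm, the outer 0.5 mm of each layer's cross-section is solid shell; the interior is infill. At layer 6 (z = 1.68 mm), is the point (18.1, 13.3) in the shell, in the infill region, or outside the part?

outside

At z = 1.68 mm: the cube is present — its section is the full 30×11 rectangle; the cube at (5.5, 11.5) is present — its section is the full 10.5×11.5 rectangle; Taking the first minus the rest: starting from the 30×11 cube, the 10.5×11.5 cube at (5.5, 11.5) misses the remaining region (no effect) — 1 connected region. Overall, the cross-section is a single solid region. The nearest boundary edge runs (0.00, 11.00)→(30.00, 11.00); distance from the point to it = 2.30 mm. The point is not inside any of the regions above, so it lies outside the cross-section (2.30 mm from the nearest boundary).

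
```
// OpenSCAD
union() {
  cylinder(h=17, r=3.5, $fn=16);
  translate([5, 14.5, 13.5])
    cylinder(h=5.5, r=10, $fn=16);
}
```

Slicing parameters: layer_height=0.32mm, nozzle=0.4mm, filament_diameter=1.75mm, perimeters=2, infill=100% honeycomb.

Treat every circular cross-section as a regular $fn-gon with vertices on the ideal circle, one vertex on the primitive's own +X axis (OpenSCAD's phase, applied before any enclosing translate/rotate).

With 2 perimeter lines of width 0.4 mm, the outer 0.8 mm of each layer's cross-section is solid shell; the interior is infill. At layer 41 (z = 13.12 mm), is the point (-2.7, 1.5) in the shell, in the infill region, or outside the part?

At z = 13.12 mm: the r=3.5 cylinder gives a regular 16-gon of circumradius 3.5 (constant along its height); the cylinder at (5, 14.5) does not reach this height (z outside [13.5, 19]); Combining (union): only the r=3.5 cylinder is present, so the union is just that shape — 1 connected region. Overall, the cross-section is a single solid region. The nearest boundary edge runs (-2.47, 2.47)→(-3.23, 1.34); distance from the point to it = 0.35 mm. The point is inside the cross-section, 0.35 mm from the nearest boundary — within the 0.8 mm shell band (2 × 0.4).

shell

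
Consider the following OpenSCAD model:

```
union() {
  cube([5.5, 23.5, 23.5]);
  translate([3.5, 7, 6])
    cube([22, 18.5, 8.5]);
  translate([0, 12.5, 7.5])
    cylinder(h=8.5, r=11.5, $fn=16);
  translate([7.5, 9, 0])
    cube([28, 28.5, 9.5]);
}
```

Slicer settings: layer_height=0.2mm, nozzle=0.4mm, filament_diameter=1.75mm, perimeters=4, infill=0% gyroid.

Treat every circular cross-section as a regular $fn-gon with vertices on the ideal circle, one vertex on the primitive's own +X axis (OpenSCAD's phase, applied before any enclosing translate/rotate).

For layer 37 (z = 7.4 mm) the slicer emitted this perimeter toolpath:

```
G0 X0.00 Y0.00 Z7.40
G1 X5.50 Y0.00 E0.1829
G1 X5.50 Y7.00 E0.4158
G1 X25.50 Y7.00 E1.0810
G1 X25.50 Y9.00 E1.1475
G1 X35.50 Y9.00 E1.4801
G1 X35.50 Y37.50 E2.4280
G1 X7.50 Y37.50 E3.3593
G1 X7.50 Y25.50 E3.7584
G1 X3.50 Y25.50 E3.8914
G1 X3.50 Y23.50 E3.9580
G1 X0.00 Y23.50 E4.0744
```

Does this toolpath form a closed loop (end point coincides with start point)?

Start point (G0): (0.00, 0.00). End point (last G1): the path does not return to the start — open.

no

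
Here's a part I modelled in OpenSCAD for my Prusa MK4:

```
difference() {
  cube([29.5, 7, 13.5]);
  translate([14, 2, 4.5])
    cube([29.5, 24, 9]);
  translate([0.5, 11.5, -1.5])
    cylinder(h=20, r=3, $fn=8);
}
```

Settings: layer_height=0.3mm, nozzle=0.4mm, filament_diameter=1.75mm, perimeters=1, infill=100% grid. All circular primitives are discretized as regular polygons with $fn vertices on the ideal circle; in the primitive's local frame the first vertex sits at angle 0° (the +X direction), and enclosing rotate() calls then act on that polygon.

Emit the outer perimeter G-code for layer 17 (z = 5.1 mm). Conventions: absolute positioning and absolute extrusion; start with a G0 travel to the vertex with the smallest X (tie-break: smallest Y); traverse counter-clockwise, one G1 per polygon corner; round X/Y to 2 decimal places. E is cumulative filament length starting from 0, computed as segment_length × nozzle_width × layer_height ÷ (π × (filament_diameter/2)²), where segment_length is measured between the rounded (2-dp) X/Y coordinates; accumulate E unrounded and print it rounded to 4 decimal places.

At z = 5.1 mm: the cube (footprint 29.5×7) is included at this height; the 29.5×24 cube at (14, 2) contributes its full rectangle; the cylinder at (0.5, 11.5): section is a regular 8-gon, circumradius r=3; Taking the first minus the rest: starting from the 29.5×7 cube, the 29.5×24 cube at (14, 2) partially overlaps it — only the 77.50 mm² overlap (of its 708.00 mm²) is removed, clipping the outline; the r=3 cylinder at (0.5, 11.5) misses the remaining region (no effect) — 1 connected region. The outline is a single polygon with 6 vertices. Extrusion per mm of travel: 0.4 × 0.3 / (π × 0.875²) = 0.049890. Accumulating E over each segment gives final E = 3.6420.

G0 X0.00 Y0.00 Z5.10
G1 X29.50 Y0.00 E1.4718
G1 X29.50 Y2.00 E1.5715
G1 X14.00 Y2.00 E2.3448
G1 X14.00 Y7.00 E2.5943
G1 X0.00 Y7.00 E3.2928
G1 X0.00 Y0.00 E3.6420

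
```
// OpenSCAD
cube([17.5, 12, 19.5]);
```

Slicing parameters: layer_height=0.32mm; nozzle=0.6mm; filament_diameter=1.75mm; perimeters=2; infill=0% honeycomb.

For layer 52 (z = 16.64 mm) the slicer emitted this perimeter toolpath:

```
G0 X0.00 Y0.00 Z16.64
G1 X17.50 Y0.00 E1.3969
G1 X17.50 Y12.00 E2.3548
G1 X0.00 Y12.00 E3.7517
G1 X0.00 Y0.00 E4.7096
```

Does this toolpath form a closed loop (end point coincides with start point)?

Start point (G0): (0.00, 0.00). End point (last G1): the path returns to the start — closed.

yes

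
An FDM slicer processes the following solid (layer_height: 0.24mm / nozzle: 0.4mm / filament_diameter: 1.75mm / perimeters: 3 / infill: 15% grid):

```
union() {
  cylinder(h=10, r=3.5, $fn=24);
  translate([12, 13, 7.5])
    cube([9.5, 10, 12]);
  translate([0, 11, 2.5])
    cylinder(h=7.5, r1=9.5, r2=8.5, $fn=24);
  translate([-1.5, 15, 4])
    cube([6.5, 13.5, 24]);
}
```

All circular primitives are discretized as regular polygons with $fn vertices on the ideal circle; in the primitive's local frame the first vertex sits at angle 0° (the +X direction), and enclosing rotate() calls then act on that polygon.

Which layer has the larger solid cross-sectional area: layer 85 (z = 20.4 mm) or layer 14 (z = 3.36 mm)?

layer 14 (z = 3.36 mm)

Layer 85 (z = 20.4): the cylinder is not intersected at this z (z outside [0, 10]); the cube at (12, 13) is absent (z outside [7.5, 19.5]); the cone at (0, 11) is not intersected at this z (z outside [2.5, 10]); the cube at (-1.5, 15) is present — its section is the full 6.5×13.5 rectangle (area 87.75 mm²); Merging all regions: only the 6.5×13.5 cube at (-1.5, 15) is present, so the union is just that shape — area = 87.75 mm². So its area = 87.75 mm². Layer 14 (z = 3.36): the cylinder: section is a regular 24-gon, circumradius r=3.5 (area = (24/2)·3.500²·sin(360°/24) = 38.05 mm²); the cube at (12, 13) is absent (z outside [7.5, 19.5]); the cone at (0, 11) contributes a regular 24-gon of circumradius 9.385 (interpolated between r1=9.5 and r2=8.5 at t=0.115) (area = (24/2)·9.385²·sin(360°/24) = 273.58 mm²); the cube at (-1.5, 15) is not intersected at this z (z outside [4, 28]); Taking the union: the regions partially overlap — summed areas 311.62 mm² minus the doubly-counted overlap 7.00 mm² gives 304.63 mm² — area = 304.63 mm². So its area = 304.63 mm². Layer 14 is larger (304.63 vs 87.75 mm²).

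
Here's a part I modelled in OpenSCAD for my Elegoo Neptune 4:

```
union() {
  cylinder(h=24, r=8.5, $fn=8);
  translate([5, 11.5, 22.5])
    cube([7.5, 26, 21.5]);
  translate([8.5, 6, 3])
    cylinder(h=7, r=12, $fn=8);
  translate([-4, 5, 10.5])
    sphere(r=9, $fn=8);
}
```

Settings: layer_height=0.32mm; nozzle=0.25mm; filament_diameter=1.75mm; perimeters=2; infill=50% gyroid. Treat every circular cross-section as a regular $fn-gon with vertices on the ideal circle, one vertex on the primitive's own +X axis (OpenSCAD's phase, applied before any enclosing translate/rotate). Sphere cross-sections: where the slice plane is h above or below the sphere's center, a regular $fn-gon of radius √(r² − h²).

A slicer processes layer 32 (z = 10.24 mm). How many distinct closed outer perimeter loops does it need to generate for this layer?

At z = 10.24 mm: the r=8.5 cylinder gives a regular 8-gon of circumradius 8.5 (constant along its height); the cube at (5, 11.5) does not reach this height (z outside [22.5, 44]); the cylinder at (8.5, 6) does not reach this height (z outside [3, 10]); the r=9 sphere at (-4, 5) contributes a regular 8-gon of circumradius √(9²−0.26²) = 8.996; Merging all regions: the regions partially overlap (shared area 112.77 mm²), so overlapping operands fuse into one piece — 1 connected region. The result has 1 disconnected region.

1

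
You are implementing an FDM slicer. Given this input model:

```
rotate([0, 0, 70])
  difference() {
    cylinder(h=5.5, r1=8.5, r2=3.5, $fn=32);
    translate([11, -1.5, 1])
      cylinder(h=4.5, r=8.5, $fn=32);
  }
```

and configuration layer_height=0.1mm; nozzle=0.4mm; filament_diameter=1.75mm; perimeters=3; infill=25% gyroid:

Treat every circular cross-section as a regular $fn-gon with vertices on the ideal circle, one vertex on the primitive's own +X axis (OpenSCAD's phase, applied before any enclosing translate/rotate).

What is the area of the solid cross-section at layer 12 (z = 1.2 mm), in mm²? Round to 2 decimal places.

134.34 mm²

At z = 1.2 mm: the cone (r1=8.5→r2=3.5) has section circumradius 7.409 here — a regular 32-gon (area = (32/2)·7.409²·sin(360°/32) = 171.35 mm²); the r=8.5 cylinder at (11, -1.5) contributes a regular 32-gon of circumradius 8.5 (area = (32/2)·8.500²·sin(360°/32) = 225.52 mm²); Taking the first minus the rest: starting from the cone (171.35 mm²), the r=8.5 cylinder at (11, -1.5) partially overlaps it — only the 37.01 mm² overlap (of its 225.52 mm²) is removed, clipping the outline — area = 134.34 mm²; (whole slice rotated 70° about Z — lengths, areas and connectivity unchanged). Overall, the cross-section is a single solid region. Net area = 134.34 mm².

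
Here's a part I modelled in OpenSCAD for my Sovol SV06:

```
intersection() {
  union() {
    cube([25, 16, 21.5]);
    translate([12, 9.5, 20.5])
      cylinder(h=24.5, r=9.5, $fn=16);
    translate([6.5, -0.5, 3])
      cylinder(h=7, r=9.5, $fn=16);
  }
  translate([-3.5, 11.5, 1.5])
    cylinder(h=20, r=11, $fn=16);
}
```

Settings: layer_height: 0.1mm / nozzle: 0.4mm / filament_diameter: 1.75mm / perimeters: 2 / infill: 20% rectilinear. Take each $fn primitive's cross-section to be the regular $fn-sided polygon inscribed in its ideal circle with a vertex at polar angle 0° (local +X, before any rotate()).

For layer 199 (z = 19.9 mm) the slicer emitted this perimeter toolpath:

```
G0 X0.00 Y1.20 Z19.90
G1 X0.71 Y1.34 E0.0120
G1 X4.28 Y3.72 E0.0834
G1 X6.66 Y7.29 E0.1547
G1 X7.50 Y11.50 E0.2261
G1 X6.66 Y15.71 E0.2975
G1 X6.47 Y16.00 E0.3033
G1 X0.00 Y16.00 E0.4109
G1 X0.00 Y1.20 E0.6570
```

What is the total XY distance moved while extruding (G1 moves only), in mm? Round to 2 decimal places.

39.51 mm

Sum the Euclidean lengths of each G1 segment: total = 39.51 mm.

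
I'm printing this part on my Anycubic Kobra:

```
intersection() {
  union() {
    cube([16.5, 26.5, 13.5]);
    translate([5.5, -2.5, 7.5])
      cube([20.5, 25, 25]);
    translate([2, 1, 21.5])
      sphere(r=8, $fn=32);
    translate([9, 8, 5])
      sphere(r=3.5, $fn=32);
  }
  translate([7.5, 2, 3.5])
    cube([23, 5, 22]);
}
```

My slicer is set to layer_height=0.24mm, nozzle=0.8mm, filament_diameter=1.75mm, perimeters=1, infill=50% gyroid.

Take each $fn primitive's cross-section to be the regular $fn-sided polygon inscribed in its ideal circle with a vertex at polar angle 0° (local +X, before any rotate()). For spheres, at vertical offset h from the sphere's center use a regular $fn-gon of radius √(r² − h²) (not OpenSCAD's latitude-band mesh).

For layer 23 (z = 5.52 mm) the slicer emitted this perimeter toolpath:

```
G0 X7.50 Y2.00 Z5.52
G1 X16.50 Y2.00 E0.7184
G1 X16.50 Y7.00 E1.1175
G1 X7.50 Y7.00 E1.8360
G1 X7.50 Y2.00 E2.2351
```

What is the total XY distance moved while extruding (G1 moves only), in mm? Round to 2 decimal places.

Sum the Euclidean lengths of each G1 segment: total = 28.00 mm.

28.00 mm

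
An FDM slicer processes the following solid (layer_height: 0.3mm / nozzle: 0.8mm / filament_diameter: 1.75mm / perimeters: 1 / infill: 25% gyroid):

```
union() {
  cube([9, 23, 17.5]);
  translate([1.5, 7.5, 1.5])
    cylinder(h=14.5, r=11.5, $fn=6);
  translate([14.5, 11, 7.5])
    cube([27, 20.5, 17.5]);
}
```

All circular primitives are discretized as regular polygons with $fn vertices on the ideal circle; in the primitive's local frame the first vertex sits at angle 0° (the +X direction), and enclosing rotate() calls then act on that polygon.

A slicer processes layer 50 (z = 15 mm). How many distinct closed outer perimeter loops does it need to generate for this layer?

2

At z = 15 mm: the cube (footprint 9×23) is included at this height; the r=11.5 cylinder at (1.5, 7.5) contributes a regular 6-gon of circumradius 11.5; the cube at (14.5, 11) is present — its section is the full 27×20.5 rectangle; Taking the union: the regions partially overlap (shared area 154.39 mm²), so overlapping operands fuse into one piece — 2 connected regions. The result has 2 disconnected regions.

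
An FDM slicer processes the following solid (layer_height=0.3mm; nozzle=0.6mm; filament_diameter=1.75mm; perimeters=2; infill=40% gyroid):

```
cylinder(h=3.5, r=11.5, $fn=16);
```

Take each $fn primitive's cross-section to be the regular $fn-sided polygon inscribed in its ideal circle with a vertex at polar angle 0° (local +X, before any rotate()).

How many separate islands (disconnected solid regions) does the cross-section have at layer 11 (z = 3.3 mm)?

At z = 3.3 mm: the r=11.5 cylinder contributes a regular 16-gon of circumradius 11.5. Overall, the cross-section is a single solid region. Island count = 1.

1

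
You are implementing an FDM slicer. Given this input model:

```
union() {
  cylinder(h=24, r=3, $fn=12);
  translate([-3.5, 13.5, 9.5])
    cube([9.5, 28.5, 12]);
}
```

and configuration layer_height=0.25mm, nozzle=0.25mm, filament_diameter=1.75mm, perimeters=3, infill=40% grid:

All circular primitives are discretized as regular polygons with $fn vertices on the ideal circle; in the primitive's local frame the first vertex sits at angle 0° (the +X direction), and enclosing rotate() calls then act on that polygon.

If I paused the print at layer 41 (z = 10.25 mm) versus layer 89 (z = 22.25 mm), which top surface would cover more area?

layer 41 (z = 10.25 mm)

Layer 41 (z = 10.25): the r=3 cylinder contributes a regular 12-gon of circumradius 3 (area = (12/2)·3.000²·sin(360°/12) = 27.00 mm²); the cube at (-3.5, 13.5) (footprint 9.5×28.5) is included at this height (area 270.75 mm²); Combining (union): the 2 present regions are separate (no shared area or edge), so areas and boundary lengths simply add and each stays a separate island — area = 297.75 mm². So its area = 297.75 mm². Layer 89 (z = 22.25): the r=3 cylinder contributes a regular 12-gon of circumradius 3 (area = (12/2)·3.000²·sin(360°/12) = 27.00 mm²); the cube at (-3.5, 13.5) is not intersected at this z (z outside [9.5, 21.5]); Taking the union: only the r=3 cylinder is present, so the union is just that shape — area = 27.00 mm². So its area = 27.00 mm². Layer 41 is larger (297.75 vs 27.00 mm²).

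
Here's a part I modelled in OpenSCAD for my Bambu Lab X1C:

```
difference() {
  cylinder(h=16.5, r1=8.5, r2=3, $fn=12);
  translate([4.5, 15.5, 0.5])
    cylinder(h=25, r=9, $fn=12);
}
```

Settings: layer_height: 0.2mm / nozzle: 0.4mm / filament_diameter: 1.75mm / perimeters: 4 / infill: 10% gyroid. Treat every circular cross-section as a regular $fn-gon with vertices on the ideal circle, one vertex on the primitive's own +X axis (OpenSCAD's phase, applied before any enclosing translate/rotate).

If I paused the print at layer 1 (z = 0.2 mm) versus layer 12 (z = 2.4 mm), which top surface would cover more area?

layer 1 (z = 0.2 mm)

Layer 1 (z = 0.2): the cone contributes a regular 12-gon of circumradius 8.433 (interpolated between r1=8.5 and r2=3 at t=0.012) (area = (12/2)·8.433²·sin(360°/12) = 213.36 mm²); the cylinder at (4.5, 15.5) does not reach this height (z outside [0.5, 25.5]); Subtracting the remaining from the first: none of the subtracted shapes is present at this height, so the cone is unchanged — area = 213.36 mm². So its area = 213.36 mm². Layer 12 (z = 2.4): the cone (r1=8.5→r2=3) has section circumradius 7.700 here — a regular 12-gon (area = (12/2)·7.700²·sin(360°/12) = 177.87 mm²); the r=9 cylinder at (4.5, 15.5) contributes a regular 12-gon of circumradius 9 (area = (12/2)·9.000²·sin(360°/12) = 243.00 mm²); Taking the first minus the rest: starting from the cone (177.87 mm²), the r=9 cylinder at (4.5, 15.5) misses the remaining region (no effect) — area = 177.87 mm². So its area = 177.87 mm². Layer 1 is larger (213.36 vs 177.87 mm²).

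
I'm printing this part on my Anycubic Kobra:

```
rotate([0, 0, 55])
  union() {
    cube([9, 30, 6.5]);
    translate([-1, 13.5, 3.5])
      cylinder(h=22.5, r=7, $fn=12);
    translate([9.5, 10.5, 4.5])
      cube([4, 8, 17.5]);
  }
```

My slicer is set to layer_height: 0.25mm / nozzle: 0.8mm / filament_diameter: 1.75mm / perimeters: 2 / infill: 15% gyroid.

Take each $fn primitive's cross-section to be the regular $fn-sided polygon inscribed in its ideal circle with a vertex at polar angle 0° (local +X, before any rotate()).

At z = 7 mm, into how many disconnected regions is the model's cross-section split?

2

At z = 7 mm: the cube does not reach this height (z outside [0, 6.5]); the cylinder at (-1, 13.5): section is a regular 12-gon, circumradius r=7; the 4×8 cube at (9.5, 10.5) contributes its full rectangle; Merging all regions: the 2 present regions are separate (no shared area or edge), so areas and boundary lengths simply add and each stays a separate island — 2 connected regions; (rotated 55° about Z; rotation is an isometry so areas/perimeters/island counts are preserved). The result has 2 disconnected regions.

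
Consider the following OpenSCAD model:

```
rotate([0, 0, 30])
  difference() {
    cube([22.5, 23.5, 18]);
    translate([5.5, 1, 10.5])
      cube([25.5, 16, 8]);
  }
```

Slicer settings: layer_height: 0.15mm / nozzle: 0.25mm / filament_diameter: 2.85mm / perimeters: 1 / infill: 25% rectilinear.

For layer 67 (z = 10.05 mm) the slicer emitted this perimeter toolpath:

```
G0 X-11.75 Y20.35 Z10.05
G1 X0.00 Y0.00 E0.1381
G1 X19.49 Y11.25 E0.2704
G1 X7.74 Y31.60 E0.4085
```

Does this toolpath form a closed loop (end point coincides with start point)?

Start point (G0): (-11.75, 20.35). End point (last G1): the path does not return to the start — open.

no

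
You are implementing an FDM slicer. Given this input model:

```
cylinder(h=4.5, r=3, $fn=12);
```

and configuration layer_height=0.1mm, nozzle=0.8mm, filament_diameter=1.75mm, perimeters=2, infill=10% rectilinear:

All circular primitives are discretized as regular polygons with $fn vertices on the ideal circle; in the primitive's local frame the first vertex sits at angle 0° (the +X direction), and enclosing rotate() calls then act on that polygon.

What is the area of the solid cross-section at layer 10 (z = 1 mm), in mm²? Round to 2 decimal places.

27.00 mm²

At z = 1 mm: the r=3 cylinder gives a regular 12-gon of circumradius 3 (constant along its height) (area = (12/2)·3.000²·sin(360°/12) = 27.00 mm²). Overall, the cross-section is a single solid region. Net area = 27.00 mm².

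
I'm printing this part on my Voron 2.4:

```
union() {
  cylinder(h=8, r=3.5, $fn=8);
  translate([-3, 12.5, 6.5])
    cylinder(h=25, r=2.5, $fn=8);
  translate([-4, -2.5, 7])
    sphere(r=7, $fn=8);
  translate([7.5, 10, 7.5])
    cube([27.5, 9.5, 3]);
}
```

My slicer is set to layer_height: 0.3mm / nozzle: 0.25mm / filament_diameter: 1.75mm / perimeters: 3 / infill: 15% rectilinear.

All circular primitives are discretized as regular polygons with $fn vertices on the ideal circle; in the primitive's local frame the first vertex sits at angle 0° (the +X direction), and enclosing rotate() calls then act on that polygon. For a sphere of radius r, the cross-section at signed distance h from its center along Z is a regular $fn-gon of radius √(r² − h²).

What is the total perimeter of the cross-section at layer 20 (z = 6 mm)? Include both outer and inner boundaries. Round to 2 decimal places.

44.21 mm

At z = 6 mm: the cylinder: section is a regular 8-gon, circumradius r=3.5 (perimeter = 2·8·3.500·sin(180°/8) = 21.43 mm); the cylinder at (-3, 12.5) is not intersected at this z (z outside [6.5, 31.5]); the r=7 sphere at (-4, -2.5) slices to a regular 8-gon of circumradius 6.928 (√(r²−h²) with h=1 from center) (perimeter = 2·8·6.928·sin(180°/8) = 42.42 mm); the cube at (7.5, 10) does not reach this height (z outside [7.5, 10.5]); Taking the union: the regions partially overlap (shared area 27.62 mm²), so the edge portions inside another operand are dropped and the merged outline is re-measured after clipping — boundary = 44.21 mm. Overall, the cross-section is a single solid region. Total boundary length (outer) = 44.21 mm.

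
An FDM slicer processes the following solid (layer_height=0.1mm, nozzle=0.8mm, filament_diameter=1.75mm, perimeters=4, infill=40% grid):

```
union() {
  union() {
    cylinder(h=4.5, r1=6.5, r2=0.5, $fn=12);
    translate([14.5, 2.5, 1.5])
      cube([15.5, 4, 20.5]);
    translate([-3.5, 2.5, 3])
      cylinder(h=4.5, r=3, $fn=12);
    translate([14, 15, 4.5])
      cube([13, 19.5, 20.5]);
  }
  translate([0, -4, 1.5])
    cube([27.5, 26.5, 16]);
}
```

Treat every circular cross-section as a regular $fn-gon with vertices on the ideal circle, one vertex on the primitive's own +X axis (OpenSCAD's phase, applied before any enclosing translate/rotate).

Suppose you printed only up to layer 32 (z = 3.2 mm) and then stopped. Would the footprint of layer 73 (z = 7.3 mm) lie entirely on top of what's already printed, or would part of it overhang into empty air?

Compare the two slices. At z = 3.2: the cone (r1=6.5→r2=0.5) has section circumradius 2.233 here — a regular 12-gon (area = (12/2)·2.233²·sin(360°/12) = 14.96 mm²); the cube at (14.5, 2.5) (footprint 15.5×4) is included at this height (area 62.00 mm²); the cylinder at (-3.5, 2.5): section is a regular 12-gon, circumradius r=3 (area = (12/2)·3.000²·sin(360°/12) = 27.00 mm²); the cube at (14, 15) does not reach this height (z outside [4.5, 25]); Taking the union: the regions partially overlap — summed areas 103.96 mm² minus the doubly-counted overlap 1.51 mm² gives 102.45 mm² — area = 102.45 mm²; the 27.5×26.5 cube at (0, -4) contributes its full rectangle (area 728.75 mm²); Merging all regions: the regions partially overlap — summed areas 831.20 mm² minus the doubly-counted overlap 59.48 mm² gives 771.72 mm² — area = 771.72 mm². At z = 7.3: the cone is not intersected at this z (z outside [0, 4.5]); the cube at (14.5, 2.5) is present — its section is the full 15.5×4 rectangle (area 62.00 mm²); the r=3 cylinder at (-3.5, 2.5) contributes a regular 12-gon of circumradius 3 (area = (12/2)·3.000²·sin(360°/12) = 27.00 mm²); the cube at (14, 15) is present — its section is the full 13×19.5 rectangle (area 253.50 mm²); Taking the union: the 3 present regions are separate (no shared area or edge), so areas and boundary lengths simply add and each stays a separate island — area = 342.50 mm²; the cube at (0, -4) (footprint 27.5×26.5) is included at this height (area 728.75 mm²); Taking the union: the regions partially overlap — summed areas 1071.25 mm² minus the doubly-counted overlap 149.50 mm² gives 921.75 mm² — area = 921.75 mm². Checking containment: at z = 7.3 the cross-section extends beyond the z = 3.2 cross-section by about 156.00 mm².

part overhangs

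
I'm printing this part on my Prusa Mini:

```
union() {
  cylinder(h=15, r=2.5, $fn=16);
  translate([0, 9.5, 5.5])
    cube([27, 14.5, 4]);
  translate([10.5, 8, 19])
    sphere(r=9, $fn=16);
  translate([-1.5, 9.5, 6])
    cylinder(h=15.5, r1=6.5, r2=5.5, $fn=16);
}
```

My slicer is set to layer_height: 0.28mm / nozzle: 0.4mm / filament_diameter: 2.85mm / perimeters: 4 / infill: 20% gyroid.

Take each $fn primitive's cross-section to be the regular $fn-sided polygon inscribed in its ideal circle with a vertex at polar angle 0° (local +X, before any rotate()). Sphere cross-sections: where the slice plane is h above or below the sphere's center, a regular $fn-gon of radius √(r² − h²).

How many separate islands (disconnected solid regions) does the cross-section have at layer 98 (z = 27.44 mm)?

1

At z = 27.44 mm: the cylinder is not intersected at this z (z outside [0, 15]); the cube at (0, 9.5) is not intersected at this z (z outside [5.5, 9.5]); the sphere at (10.5, 8): section is a regular 16-gon, circumradius = √(r²−h²) = √(9²−8.44²) = 3.125; the cone at (-1.5, 9.5) is not intersected at this z (z outside [6, 21.5]); Taking the union: only the r=9 sphere at (10.5, 8) is present, so the union is just that shape — 1 connected region. Overall, the cross-section is a single solid region. Island count = 1.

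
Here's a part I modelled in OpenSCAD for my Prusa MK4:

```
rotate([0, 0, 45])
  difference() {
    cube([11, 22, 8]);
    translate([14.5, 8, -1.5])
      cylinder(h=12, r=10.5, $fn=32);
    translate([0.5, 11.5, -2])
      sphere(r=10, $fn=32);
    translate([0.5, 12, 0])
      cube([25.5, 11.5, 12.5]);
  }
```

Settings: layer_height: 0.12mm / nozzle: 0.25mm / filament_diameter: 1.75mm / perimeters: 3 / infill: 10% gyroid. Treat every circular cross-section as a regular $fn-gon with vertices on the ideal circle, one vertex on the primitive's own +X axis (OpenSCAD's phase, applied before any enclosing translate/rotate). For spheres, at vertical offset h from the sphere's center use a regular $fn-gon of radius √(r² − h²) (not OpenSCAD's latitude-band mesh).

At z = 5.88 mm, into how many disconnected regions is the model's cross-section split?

2

At z = 5.88 mm: the cube is present — its section is the full 11×22 rectangle; the r=10.5 cylinder at (14.5, 8) contributes a regular 32-gon of circumradius 10.5; the r=10 sphere at (0.5, 11.5) slices to a regular 32-gon of circumradius 6.157 (√(r²−h²) with h=7.88 from center); the 25.5×11.5 cube at (0.5, 12) contributes its full rectangle; After the difference (first − rest): starting from the 11×22 cube, the r=10.5 cylinder at (14.5, 8) partially overlaps it — only the 96.75 mm² overlap (of its 344.14 mm²) is removed, clipping the outline; the r=10 sphere at (0.5, 11.5) partially overlaps it — only the 53.73 mm² overlap (of its 118.32 mm²) is removed, clipping the outline; the 25.5×11.5 cube at (0.5, 12) partially overlaps it — only the 57.41 mm² overlap (of its 293.25 mm²) is removed, clipping the outline — 2 connected regions; (rotated 45° about Z; rotation is an isometry so areas/perimeters/island counts are preserved). The result has 2 disconnected regions.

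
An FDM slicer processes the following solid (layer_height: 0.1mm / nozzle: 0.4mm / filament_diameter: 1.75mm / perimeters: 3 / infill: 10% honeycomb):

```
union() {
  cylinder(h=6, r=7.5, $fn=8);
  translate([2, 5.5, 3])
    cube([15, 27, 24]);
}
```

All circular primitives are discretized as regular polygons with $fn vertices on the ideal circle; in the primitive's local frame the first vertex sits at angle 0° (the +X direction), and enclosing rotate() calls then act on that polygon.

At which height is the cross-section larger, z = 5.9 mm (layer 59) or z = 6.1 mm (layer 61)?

layer 59 (z = 5.9 mm)

Layer 59 (z = 5.9): the r=7.5 cylinder gives a regular 8-gon of circumradius 7.5 (constant along its height) (area = (8/2)·7.500²·sin(360°/8) = 159.10 mm²); the 15×27 cube at (2, 5.5) contributes its full rectangle (area 405.00 mm²); Merging all regions: the regions partially overlap — summed areas 564.10 mm² minus the doubly-counted overlap 1.66 mm² gives 562.44 mm² — area = 562.44 mm². So its area = 562.44 mm². Layer 61 (z = 6.1): the cylinder does not reach this height (z outside [0, 6]); the cube at (2, 5.5) (footprint 15×27) is included at this height (area 405.00 mm²); Taking the union: only the 15×27 cube at (2, 5.5) is present, so the union is just that shape — area = 405.00 mm². So its area = 405.00 mm². Layer 59 is larger (562.44 vs 405.00 mm²).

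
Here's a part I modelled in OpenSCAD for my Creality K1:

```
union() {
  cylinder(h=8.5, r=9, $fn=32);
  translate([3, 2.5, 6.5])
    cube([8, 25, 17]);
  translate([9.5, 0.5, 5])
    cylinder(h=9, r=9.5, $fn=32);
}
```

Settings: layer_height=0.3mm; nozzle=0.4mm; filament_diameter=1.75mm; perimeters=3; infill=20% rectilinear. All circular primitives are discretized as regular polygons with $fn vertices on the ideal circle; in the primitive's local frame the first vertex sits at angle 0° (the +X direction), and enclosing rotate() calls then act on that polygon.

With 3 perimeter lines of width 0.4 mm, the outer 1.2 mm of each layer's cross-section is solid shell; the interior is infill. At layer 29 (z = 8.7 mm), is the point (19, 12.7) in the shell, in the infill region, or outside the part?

outside

At z = 8.7 mm: the cylinder does not reach this height (z outside [0, 8.5]); the cube at (3, 2.5) is present — its section is the full 8×25 rectangle; the r=9.5 cylinder at (9.5, 0.5) gives a regular 32-gon of circumradius 9.5 (constant along its height); Combining (union): the regions partially overlap (shared area 54.43 mm²), so overlapping operands fuse into one piece — 1 connected region. Overall, the cross-section is a single solid region. The nearest boundary edge runs (14.78, 8.40)→(16.22, 7.22); distance from the point to it = 6.00 mm. The point is not inside any of the regions above, so it lies outside the cross-section (6.00 mm from the nearest boundary).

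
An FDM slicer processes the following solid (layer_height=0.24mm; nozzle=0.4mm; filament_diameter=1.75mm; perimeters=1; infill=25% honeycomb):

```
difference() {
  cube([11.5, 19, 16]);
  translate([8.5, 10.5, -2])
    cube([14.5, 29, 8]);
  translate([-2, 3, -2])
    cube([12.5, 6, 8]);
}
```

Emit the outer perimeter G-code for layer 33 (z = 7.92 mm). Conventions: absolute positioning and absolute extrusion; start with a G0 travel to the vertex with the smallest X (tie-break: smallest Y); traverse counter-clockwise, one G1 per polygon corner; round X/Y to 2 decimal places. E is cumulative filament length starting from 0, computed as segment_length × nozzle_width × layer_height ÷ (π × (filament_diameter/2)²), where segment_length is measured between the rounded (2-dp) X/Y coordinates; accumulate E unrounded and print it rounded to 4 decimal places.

At z = 7.92 mm: the cube (footprint 11.5×19) is included at this height; the cube at (8.5, 10.5) is absent (z outside [-2, 6]); the cube at (-2, 3) is absent (z outside [-2, 6]); Taking the first minus the rest: none of the subtracted shapes is present at this height, so the 11.5×19 cube is unchanged — 1 connected region. The outline is a single polygon with 4 vertices. Extrusion per mm of travel: 0.4 × 0.24 / (π × 0.875²) = 0.039912. Accumulating E over each segment gives final E = 2.4346.

G0 X0.00 Y0.00 Z7.92
G1 X11.50 Y0.00 E0.4590
G1 X11.50 Y19.00 E1.2173
G1 X0.00 Y19.00 E1.6763
G1 X0.00 Y0.00 E2.4346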